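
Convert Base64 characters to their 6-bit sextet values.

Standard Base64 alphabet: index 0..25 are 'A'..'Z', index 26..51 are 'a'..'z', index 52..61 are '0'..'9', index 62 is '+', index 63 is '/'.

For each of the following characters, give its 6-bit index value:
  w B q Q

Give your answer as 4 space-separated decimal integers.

Answer: 48 1 42 16

Derivation:
'w': a..z range, 26 + ord('w') − ord('a') = 48
'B': A..Z range, ord('B') − ord('A') = 1
'q': a..z range, 26 + ord('q') − ord('a') = 42
'Q': A..Z range, ord('Q') − ord('A') = 16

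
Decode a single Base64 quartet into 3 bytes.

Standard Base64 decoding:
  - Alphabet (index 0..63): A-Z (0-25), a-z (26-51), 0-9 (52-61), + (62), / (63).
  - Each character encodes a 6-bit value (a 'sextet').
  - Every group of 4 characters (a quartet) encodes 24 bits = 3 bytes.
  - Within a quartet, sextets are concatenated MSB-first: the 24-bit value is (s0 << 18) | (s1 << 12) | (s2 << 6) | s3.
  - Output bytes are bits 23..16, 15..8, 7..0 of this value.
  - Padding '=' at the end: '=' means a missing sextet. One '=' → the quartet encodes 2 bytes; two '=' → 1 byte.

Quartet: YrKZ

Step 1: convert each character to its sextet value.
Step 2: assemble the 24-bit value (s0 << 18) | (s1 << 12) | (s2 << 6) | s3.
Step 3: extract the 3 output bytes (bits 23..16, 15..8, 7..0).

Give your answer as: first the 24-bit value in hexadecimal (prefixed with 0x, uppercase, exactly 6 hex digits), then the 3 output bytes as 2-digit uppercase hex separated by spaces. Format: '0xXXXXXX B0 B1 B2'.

Answer: 0x62B299 62 B2 99

Derivation:
Sextets: Y=24, r=43, K=10, Z=25
24-bit: (24<<18) | (43<<12) | (10<<6) | 25
      = 0x600000 | 0x02B000 | 0x000280 | 0x000019
      = 0x62B299
Bytes: (v>>16)&0xFF=62, (v>>8)&0xFF=B2, v&0xFF=99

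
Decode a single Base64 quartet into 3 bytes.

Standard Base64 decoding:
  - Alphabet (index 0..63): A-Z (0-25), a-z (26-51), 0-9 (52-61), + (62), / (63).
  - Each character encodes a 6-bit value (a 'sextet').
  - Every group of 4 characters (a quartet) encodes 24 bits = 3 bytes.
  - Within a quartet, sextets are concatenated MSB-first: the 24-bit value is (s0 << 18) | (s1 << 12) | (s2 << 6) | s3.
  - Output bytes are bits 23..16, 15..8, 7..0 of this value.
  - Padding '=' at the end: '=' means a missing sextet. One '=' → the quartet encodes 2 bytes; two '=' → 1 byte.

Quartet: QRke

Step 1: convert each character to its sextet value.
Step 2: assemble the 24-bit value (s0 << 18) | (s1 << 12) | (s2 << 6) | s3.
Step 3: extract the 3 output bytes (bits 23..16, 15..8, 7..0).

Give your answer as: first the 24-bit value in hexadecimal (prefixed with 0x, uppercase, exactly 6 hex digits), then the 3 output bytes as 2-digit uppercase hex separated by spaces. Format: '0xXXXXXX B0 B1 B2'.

Answer: 0x41191E 41 19 1E

Derivation:
Sextets: Q=16, R=17, k=36, e=30
24-bit: (16<<18) | (17<<12) | (36<<6) | 30
      = 0x400000 | 0x011000 | 0x000900 | 0x00001E
      = 0x41191E
Bytes: (v>>16)&0xFF=41, (v>>8)&0xFF=19, v&0xFF=1E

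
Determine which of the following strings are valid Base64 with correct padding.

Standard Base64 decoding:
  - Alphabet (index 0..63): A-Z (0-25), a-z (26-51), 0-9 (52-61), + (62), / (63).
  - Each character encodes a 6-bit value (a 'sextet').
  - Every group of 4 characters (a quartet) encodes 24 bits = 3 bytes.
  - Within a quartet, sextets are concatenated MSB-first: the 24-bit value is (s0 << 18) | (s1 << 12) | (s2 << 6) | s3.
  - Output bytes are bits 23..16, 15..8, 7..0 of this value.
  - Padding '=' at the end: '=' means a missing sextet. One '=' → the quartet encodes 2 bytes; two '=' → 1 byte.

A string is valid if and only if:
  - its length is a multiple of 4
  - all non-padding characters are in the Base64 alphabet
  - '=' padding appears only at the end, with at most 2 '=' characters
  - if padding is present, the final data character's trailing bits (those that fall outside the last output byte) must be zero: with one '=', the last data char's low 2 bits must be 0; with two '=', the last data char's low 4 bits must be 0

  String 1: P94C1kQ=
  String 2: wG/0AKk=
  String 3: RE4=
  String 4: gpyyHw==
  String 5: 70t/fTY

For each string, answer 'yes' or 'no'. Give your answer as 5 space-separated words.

String 1: 'P94C1kQ=' → valid
String 2: 'wG/0AKk=' → valid
String 3: 'RE4=' → valid
String 4: 'gpyyHw==' → valid
String 5: '70t/fTY' → invalid (len=7 not mult of 4)

Answer: yes yes yes yes no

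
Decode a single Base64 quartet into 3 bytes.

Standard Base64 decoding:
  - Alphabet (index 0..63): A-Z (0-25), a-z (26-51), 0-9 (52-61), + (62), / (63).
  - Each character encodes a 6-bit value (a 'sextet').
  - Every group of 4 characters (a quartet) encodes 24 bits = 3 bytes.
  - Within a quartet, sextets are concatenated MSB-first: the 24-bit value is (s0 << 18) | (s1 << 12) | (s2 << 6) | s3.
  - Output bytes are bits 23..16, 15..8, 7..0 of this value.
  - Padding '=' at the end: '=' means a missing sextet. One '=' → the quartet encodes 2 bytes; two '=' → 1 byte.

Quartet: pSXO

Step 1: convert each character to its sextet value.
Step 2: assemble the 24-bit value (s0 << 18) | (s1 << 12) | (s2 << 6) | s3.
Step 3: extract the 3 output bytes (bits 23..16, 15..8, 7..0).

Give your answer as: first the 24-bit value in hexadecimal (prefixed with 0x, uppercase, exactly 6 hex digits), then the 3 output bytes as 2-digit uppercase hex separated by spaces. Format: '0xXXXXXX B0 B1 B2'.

Answer: 0xA525CE A5 25 CE

Derivation:
Sextets: p=41, S=18, X=23, O=14
24-bit: (41<<18) | (18<<12) | (23<<6) | 14
      = 0xA40000 | 0x012000 | 0x0005C0 | 0x00000E
      = 0xA525CE
Bytes: (v>>16)&0xFF=A5, (v>>8)&0xFF=25, v&0xFF=CE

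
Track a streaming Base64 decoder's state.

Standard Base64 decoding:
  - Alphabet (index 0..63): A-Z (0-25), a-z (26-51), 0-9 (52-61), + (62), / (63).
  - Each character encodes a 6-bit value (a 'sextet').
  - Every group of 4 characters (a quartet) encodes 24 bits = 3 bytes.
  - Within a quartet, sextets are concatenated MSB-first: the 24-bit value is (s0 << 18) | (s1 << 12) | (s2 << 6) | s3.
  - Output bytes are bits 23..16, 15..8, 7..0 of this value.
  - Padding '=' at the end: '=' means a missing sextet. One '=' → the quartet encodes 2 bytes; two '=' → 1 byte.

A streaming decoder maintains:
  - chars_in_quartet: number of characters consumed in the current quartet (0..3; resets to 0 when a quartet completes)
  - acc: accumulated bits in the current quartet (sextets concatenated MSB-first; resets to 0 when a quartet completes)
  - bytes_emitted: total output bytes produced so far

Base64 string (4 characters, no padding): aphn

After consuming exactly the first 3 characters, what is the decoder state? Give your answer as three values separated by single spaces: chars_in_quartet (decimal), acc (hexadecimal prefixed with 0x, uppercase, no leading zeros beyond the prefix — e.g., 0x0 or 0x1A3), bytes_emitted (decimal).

Answer: 3 0x1AA61 0

Derivation:
After char 0 ('a'=26): chars_in_quartet=1 acc=0x1A bytes_emitted=0
After char 1 ('p'=41): chars_in_quartet=2 acc=0x6A9 bytes_emitted=0
After char 2 ('h'=33): chars_in_quartet=3 acc=0x1AA61 bytes_emitted=0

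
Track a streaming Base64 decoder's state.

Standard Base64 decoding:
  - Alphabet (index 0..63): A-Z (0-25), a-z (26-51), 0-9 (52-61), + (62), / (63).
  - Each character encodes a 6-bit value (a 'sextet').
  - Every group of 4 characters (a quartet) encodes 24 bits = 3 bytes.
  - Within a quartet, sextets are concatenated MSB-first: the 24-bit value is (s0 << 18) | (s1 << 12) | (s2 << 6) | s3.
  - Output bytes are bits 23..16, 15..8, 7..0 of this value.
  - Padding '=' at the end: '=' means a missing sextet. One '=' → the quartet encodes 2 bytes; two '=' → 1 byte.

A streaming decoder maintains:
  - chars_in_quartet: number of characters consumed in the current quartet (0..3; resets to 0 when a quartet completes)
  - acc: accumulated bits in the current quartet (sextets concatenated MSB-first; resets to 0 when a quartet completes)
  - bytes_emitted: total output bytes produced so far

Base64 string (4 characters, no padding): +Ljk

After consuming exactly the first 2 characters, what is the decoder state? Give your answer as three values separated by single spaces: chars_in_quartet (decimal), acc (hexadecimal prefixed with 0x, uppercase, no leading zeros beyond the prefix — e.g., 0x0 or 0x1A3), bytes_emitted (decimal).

After char 0 ('+'=62): chars_in_quartet=1 acc=0x3E bytes_emitted=0
After char 1 ('L'=11): chars_in_quartet=2 acc=0xF8B bytes_emitted=0

Answer: 2 0xF8B 0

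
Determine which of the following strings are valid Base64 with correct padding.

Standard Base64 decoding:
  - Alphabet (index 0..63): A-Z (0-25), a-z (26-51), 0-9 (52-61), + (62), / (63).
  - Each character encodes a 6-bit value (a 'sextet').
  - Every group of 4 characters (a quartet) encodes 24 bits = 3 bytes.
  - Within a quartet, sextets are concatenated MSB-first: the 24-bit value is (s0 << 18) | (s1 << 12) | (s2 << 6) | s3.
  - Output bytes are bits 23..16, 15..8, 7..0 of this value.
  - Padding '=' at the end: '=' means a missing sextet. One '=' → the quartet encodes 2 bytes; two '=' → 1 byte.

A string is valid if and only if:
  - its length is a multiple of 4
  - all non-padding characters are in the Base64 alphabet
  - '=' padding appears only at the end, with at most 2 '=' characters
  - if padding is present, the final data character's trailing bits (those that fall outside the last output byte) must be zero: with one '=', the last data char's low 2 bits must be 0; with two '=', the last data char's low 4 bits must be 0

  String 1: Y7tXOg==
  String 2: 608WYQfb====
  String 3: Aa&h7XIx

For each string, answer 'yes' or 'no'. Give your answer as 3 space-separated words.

String 1: 'Y7tXOg==' → valid
String 2: '608WYQfb====' → invalid (4 pad chars (max 2))
String 3: 'Aa&h7XIx' → invalid (bad char(s): ['&'])

Answer: yes no no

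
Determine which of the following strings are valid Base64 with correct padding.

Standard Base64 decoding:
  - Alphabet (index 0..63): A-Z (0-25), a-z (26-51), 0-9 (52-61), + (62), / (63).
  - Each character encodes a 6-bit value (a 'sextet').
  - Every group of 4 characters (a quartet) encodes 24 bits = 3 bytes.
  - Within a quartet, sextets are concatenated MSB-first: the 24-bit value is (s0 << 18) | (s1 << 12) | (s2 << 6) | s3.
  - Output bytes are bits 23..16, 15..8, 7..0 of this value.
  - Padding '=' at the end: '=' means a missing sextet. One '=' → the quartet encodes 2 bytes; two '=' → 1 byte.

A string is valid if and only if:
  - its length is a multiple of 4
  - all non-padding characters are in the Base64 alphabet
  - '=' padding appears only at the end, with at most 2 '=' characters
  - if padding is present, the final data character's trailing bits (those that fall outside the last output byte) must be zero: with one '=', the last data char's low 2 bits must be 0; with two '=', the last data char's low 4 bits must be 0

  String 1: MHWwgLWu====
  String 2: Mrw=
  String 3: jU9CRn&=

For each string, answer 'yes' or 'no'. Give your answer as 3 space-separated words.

String 1: 'MHWwgLWu====' → invalid (4 pad chars (max 2))
String 2: 'Mrw=' → valid
String 3: 'jU9CRn&=' → invalid (bad char(s): ['&'])

Answer: no yes no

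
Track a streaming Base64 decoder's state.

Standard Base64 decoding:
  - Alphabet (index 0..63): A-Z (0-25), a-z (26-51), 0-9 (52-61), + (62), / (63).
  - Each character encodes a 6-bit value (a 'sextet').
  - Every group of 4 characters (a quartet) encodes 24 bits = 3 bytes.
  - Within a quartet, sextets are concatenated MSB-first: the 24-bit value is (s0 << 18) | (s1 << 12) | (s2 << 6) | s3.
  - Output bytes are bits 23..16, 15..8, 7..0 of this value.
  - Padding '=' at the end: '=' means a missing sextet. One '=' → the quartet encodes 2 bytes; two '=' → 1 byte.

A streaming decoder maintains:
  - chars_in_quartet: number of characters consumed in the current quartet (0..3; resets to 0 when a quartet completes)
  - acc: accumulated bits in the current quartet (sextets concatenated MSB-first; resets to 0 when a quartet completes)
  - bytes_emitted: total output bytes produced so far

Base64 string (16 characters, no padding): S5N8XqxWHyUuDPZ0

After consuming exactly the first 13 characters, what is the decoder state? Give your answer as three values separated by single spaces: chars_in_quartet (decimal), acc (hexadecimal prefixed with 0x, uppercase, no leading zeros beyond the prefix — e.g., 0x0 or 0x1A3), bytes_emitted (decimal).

After char 0 ('S'=18): chars_in_quartet=1 acc=0x12 bytes_emitted=0
After char 1 ('5'=57): chars_in_quartet=2 acc=0x4B9 bytes_emitted=0
After char 2 ('N'=13): chars_in_quartet=3 acc=0x12E4D bytes_emitted=0
After char 3 ('8'=60): chars_in_quartet=4 acc=0x4B937C -> emit 4B 93 7C, reset; bytes_emitted=3
After char 4 ('X'=23): chars_in_quartet=1 acc=0x17 bytes_emitted=3
After char 5 ('q'=42): chars_in_quartet=2 acc=0x5EA bytes_emitted=3
After char 6 ('x'=49): chars_in_quartet=3 acc=0x17AB1 bytes_emitted=3
After char 7 ('W'=22): chars_in_quartet=4 acc=0x5EAC56 -> emit 5E AC 56, reset; bytes_emitted=6
After char 8 ('H'=7): chars_in_quartet=1 acc=0x7 bytes_emitted=6
After char 9 ('y'=50): chars_in_quartet=2 acc=0x1F2 bytes_emitted=6
After char 10 ('U'=20): chars_in_quartet=3 acc=0x7C94 bytes_emitted=6
After char 11 ('u'=46): chars_in_quartet=4 acc=0x1F252E -> emit 1F 25 2E, reset; bytes_emitted=9
After char 12 ('D'=3): chars_in_quartet=1 acc=0x3 bytes_emitted=9

Answer: 1 0x3 9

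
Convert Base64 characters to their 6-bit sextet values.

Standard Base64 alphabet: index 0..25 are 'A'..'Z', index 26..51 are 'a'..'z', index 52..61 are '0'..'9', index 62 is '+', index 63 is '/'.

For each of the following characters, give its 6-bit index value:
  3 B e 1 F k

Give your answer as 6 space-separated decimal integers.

Answer: 55 1 30 53 5 36

Derivation:
'3': 0..9 range, 52 + ord('3') − ord('0') = 55
'B': A..Z range, ord('B') − ord('A') = 1
'e': a..z range, 26 + ord('e') − ord('a') = 30
'1': 0..9 range, 52 + ord('1') − ord('0') = 53
'F': A..Z range, ord('F') − ord('A') = 5
'k': a..z range, 26 + ord('k') − ord('a') = 36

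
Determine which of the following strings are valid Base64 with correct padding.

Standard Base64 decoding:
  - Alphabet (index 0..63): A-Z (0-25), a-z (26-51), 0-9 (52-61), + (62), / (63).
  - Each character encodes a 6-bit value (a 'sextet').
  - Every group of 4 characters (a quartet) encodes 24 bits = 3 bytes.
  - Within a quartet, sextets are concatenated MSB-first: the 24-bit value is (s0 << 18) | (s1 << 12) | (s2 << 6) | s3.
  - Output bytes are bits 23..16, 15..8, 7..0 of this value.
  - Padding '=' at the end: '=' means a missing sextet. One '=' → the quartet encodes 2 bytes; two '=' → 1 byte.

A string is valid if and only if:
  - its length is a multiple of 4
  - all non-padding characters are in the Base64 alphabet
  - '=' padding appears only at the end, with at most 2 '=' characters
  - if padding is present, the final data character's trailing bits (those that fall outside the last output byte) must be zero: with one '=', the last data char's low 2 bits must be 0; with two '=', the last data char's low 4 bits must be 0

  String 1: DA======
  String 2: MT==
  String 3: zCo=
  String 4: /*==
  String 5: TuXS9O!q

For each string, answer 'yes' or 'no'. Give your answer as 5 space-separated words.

Answer: no no yes no no

Derivation:
String 1: 'DA======' → invalid (6 pad chars (max 2))
String 2: 'MT==' → invalid (bad trailing bits)
String 3: 'zCo=' → valid
String 4: '/*==' → invalid (bad char(s): ['*'])
String 5: 'TuXS9O!q' → invalid (bad char(s): ['!'])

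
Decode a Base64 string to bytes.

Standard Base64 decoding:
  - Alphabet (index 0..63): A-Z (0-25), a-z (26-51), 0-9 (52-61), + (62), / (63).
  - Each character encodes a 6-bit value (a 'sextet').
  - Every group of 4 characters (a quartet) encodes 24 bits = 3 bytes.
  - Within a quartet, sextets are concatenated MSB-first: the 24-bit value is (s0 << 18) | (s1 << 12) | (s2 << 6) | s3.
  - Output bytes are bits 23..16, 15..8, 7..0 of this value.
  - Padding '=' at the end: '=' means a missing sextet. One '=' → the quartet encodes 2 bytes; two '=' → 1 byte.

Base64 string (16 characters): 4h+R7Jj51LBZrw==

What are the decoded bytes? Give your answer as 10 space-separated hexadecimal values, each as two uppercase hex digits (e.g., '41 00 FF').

After char 0 ('4'=56): chars_in_quartet=1 acc=0x38 bytes_emitted=0
After char 1 ('h'=33): chars_in_quartet=2 acc=0xE21 bytes_emitted=0
After char 2 ('+'=62): chars_in_quartet=3 acc=0x3887E bytes_emitted=0
After char 3 ('R'=17): chars_in_quartet=4 acc=0xE21F91 -> emit E2 1F 91, reset; bytes_emitted=3
After char 4 ('7'=59): chars_in_quartet=1 acc=0x3B bytes_emitted=3
After char 5 ('J'=9): chars_in_quartet=2 acc=0xEC9 bytes_emitted=3
After char 6 ('j'=35): chars_in_quartet=3 acc=0x3B263 bytes_emitted=3
After char 7 ('5'=57): chars_in_quartet=4 acc=0xEC98F9 -> emit EC 98 F9, reset; bytes_emitted=6
After char 8 ('1'=53): chars_in_quartet=1 acc=0x35 bytes_emitted=6
After char 9 ('L'=11): chars_in_quartet=2 acc=0xD4B bytes_emitted=6
After char 10 ('B'=1): chars_in_quartet=3 acc=0x352C1 bytes_emitted=6
After char 11 ('Z'=25): chars_in_quartet=4 acc=0xD4B059 -> emit D4 B0 59, reset; bytes_emitted=9
After char 12 ('r'=43): chars_in_quartet=1 acc=0x2B bytes_emitted=9
After char 13 ('w'=48): chars_in_quartet=2 acc=0xAF0 bytes_emitted=9
Padding '==': partial quartet acc=0xAF0 -> emit AF; bytes_emitted=10

Answer: E2 1F 91 EC 98 F9 D4 B0 59 AF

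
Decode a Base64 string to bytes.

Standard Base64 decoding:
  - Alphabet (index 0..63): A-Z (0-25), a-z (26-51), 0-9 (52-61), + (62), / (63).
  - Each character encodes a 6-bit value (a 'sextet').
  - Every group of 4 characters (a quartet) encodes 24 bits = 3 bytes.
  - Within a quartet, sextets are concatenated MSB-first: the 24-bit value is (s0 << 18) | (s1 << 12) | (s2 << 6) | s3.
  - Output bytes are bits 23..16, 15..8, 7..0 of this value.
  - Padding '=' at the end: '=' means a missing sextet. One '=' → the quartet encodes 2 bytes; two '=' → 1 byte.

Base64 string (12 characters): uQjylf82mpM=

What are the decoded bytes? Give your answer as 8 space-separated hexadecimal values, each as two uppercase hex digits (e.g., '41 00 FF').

After char 0 ('u'=46): chars_in_quartet=1 acc=0x2E bytes_emitted=0
After char 1 ('Q'=16): chars_in_quartet=2 acc=0xB90 bytes_emitted=0
After char 2 ('j'=35): chars_in_quartet=3 acc=0x2E423 bytes_emitted=0
After char 3 ('y'=50): chars_in_quartet=4 acc=0xB908F2 -> emit B9 08 F2, reset; bytes_emitted=3
After char 4 ('l'=37): chars_in_quartet=1 acc=0x25 bytes_emitted=3
After char 5 ('f'=31): chars_in_quartet=2 acc=0x95F bytes_emitted=3
After char 6 ('8'=60): chars_in_quartet=3 acc=0x257FC bytes_emitted=3
After char 7 ('2'=54): chars_in_quartet=4 acc=0x95FF36 -> emit 95 FF 36, reset; bytes_emitted=6
After char 8 ('m'=38): chars_in_quartet=1 acc=0x26 bytes_emitted=6
After char 9 ('p'=41): chars_in_quartet=2 acc=0x9A9 bytes_emitted=6
After char 10 ('M'=12): chars_in_quartet=3 acc=0x26A4C bytes_emitted=6
Padding '=': partial quartet acc=0x26A4C -> emit 9A 93; bytes_emitted=8

Answer: B9 08 F2 95 FF 36 9A 93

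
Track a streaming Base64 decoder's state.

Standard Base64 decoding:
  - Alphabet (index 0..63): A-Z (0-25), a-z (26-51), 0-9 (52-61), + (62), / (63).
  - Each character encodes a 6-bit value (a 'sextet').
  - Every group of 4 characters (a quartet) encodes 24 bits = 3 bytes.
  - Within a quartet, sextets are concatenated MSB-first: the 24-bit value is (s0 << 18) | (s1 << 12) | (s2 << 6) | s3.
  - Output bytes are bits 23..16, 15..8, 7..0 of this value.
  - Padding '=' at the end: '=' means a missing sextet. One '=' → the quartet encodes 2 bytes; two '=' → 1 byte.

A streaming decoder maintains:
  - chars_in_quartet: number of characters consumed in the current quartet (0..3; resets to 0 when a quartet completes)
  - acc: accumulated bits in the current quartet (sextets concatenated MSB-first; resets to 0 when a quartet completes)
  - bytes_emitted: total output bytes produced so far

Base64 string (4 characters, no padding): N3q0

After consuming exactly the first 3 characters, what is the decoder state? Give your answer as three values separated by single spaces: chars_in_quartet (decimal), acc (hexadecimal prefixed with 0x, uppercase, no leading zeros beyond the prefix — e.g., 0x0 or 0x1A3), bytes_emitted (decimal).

Answer: 3 0xDDEA 0

Derivation:
After char 0 ('N'=13): chars_in_quartet=1 acc=0xD bytes_emitted=0
After char 1 ('3'=55): chars_in_quartet=2 acc=0x377 bytes_emitted=0
After char 2 ('q'=42): chars_in_quartet=3 acc=0xDDEA bytes_emitted=0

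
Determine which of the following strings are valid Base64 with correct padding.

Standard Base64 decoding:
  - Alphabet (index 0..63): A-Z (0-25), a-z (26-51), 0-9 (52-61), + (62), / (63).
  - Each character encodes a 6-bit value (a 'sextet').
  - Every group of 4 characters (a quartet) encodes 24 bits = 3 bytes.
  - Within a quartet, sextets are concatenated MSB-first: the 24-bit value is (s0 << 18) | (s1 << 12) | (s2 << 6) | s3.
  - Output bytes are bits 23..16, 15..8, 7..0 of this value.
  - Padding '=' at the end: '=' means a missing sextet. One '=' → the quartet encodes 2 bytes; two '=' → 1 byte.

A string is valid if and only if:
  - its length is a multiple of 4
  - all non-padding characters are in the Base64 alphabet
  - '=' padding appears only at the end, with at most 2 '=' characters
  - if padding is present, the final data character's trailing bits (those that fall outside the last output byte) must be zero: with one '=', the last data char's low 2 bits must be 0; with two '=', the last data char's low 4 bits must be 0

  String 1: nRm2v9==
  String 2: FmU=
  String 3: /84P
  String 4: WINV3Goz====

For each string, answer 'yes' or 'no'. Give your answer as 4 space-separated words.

String 1: 'nRm2v9==' → invalid (bad trailing bits)
String 2: 'FmU=' → valid
String 3: '/84P' → valid
String 4: 'WINV3Goz====' → invalid (4 pad chars (max 2))

Answer: no yes yes no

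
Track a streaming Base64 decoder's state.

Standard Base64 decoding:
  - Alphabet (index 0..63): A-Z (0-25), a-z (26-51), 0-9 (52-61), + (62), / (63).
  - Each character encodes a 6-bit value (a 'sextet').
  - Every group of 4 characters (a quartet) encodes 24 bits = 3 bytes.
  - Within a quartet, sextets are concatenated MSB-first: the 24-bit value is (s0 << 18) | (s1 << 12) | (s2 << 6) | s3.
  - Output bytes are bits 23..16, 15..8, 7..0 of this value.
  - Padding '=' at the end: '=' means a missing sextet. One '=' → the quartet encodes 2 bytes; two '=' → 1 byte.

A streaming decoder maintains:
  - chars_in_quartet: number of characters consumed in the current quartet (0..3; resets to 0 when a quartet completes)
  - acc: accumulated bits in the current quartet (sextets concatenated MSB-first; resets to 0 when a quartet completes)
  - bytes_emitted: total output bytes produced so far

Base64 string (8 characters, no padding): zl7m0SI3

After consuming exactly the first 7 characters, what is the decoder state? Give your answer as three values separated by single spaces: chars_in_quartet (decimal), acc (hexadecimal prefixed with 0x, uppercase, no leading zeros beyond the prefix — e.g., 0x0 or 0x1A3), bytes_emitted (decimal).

After char 0 ('z'=51): chars_in_quartet=1 acc=0x33 bytes_emitted=0
After char 1 ('l'=37): chars_in_quartet=2 acc=0xCE5 bytes_emitted=0
After char 2 ('7'=59): chars_in_quartet=3 acc=0x3397B bytes_emitted=0
After char 3 ('m'=38): chars_in_quartet=4 acc=0xCE5EE6 -> emit CE 5E E6, reset; bytes_emitted=3
After char 4 ('0'=52): chars_in_quartet=1 acc=0x34 bytes_emitted=3
After char 5 ('S'=18): chars_in_quartet=2 acc=0xD12 bytes_emitted=3
After char 6 ('I'=8): chars_in_quartet=3 acc=0x34488 bytes_emitted=3

Answer: 3 0x34488 3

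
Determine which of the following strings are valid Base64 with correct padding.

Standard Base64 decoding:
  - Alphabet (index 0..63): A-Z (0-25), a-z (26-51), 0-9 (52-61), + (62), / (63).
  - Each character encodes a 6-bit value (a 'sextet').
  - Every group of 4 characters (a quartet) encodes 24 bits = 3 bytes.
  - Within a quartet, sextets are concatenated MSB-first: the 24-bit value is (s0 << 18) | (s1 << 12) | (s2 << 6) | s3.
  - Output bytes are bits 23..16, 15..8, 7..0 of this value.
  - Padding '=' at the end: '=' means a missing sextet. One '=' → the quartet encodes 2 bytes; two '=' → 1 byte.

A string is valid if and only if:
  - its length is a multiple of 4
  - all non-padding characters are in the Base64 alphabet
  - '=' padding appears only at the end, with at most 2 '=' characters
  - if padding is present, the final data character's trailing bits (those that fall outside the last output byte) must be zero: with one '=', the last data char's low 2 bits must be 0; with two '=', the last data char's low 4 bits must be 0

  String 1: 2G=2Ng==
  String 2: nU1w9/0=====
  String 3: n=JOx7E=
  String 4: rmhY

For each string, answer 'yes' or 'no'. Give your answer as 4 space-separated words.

String 1: '2G=2Ng==' → invalid (bad char(s): ['=']; '=' in middle)
String 2: 'nU1w9/0=====' → invalid (5 pad chars (max 2))
String 3: 'n=JOx7E=' → invalid (bad char(s): ['=']; '=' in middle)
String 4: 'rmhY' → valid

Answer: no no no yes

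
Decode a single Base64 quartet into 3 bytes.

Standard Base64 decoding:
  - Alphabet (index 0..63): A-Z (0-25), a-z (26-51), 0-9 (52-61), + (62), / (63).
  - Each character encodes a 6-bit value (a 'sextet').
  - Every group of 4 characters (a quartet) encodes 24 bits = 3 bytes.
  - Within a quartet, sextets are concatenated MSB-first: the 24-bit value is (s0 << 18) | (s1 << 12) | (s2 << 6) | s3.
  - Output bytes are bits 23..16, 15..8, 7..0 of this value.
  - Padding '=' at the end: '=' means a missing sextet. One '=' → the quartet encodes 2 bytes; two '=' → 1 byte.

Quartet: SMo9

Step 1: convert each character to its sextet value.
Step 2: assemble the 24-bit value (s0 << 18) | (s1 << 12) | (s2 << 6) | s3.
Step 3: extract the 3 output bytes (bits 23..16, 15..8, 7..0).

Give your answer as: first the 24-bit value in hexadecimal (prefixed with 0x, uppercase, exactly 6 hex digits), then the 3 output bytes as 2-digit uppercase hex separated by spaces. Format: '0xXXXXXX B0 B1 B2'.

Answer: 0x48CA3D 48 CA 3D

Derivation:
Sextets: S=18, M=12, o=40, 9=61
24-bit: (18<<18) | (12<<12) | (40<<6) | 61
      = 0x480000 | 0x00C000 | 0x000A00 | 0x00003D
      = 0x48CA3D
Bytes: (v>>16)&0xFF=48, (v>>8)&0xFF=CA, v&0xFF=3D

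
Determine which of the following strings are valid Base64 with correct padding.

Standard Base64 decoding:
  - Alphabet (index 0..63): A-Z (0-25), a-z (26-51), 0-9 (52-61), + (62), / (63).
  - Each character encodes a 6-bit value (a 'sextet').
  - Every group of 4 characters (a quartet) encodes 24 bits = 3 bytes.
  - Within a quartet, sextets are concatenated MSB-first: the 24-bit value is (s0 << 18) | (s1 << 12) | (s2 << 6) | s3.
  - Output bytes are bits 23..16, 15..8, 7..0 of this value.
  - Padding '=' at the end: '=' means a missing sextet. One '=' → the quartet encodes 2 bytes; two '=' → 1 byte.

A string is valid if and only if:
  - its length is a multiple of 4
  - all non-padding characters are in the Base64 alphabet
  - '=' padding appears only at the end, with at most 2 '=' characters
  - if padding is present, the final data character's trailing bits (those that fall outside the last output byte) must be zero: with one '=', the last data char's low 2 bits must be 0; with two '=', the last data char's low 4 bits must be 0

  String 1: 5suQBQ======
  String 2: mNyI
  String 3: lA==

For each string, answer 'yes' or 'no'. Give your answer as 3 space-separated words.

String 1: '5suQBQ======' → invalid (6 pad chars (max 2))
String 2: 'mNyI' → valid
String 3: 'lA==' → valid

Answer: no yes yes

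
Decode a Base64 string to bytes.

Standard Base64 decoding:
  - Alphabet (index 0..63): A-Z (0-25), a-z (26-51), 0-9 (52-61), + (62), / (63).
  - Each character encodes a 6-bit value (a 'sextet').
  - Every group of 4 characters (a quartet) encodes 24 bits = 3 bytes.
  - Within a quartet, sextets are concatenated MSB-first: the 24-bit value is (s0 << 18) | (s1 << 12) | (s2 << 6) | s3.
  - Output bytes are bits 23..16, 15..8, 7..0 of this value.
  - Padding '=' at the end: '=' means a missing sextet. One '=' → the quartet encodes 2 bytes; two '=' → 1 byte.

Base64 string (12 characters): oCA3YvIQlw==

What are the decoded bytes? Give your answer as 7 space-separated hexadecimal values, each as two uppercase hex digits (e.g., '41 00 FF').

Answer: A0 20 37 62 F2 10 97

Derivation:
After char 0 ('o'=40): chars_in_quartet=1 acc=0x28 bytes_emitted=0
After char 1 ('C'=2): chars_in_quartet=2 acc=0xA02 bytes_emitted=0
After char 2 ('A'=0): chars_in_quartet=3 acc=0x28080 bytes_emitted=0
After char 3 ('3'=55): chars_in_quartet=4 acc=0xA02037 -> emit A0 20 37, reset; bytes_emitted=3
After char 4 ('Y'=24): chars_in_quartet=1 acc=0x18 bytes_emitted=3
After char 5 ('v'=47): chars_in_quartet=2 acc=0x62F bytes_emitted=3
After char 6 ('I'=8): chars_in_quartet=3 acc=0x18BC8 bytes_emitted=3
After char 7 ('Q'=16): chars_in_quartet=4 acc=0x62F210 -> emit 62 F2 10, reset; bytes_emitted=6
After char 8 ('l'=37): chars_in_quartet=1 acc=0x25 bytes_emitted=6
After char 9 ('w'=48): chars_in_quartet=2 acc=0x970 bytes_emitted=6
Padding '==': partial quartet acc=0x970 -> emit 97; bytes_emitted=7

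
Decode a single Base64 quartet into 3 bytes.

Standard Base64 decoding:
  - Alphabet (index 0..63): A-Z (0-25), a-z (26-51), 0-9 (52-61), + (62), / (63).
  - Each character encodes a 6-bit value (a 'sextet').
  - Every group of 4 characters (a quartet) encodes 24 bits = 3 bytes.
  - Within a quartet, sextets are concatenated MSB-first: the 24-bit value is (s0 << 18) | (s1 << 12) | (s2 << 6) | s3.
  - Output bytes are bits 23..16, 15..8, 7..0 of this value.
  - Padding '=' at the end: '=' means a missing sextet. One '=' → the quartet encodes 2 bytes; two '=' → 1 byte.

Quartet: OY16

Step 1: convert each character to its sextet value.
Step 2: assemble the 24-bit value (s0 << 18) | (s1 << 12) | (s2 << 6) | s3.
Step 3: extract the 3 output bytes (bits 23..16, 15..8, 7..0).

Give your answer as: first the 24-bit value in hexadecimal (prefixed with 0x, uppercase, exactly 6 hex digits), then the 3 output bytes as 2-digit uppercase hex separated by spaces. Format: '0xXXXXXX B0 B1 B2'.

Answer: 0x398D7A 39 8D 7A

Derivation:
Sextets: O=14, Y=24, 1=53, 6=58
24-bit: (14<<18) | (24<<12) | (53<<6) | 58
      = 0x380000 | 0x018000 | 0x000D40 | 0x00003A
      = 0x398D7A
Bytes: (v>>16)&0xFF=39, (v>>8)&0xFF=8D, v&0xFF=7A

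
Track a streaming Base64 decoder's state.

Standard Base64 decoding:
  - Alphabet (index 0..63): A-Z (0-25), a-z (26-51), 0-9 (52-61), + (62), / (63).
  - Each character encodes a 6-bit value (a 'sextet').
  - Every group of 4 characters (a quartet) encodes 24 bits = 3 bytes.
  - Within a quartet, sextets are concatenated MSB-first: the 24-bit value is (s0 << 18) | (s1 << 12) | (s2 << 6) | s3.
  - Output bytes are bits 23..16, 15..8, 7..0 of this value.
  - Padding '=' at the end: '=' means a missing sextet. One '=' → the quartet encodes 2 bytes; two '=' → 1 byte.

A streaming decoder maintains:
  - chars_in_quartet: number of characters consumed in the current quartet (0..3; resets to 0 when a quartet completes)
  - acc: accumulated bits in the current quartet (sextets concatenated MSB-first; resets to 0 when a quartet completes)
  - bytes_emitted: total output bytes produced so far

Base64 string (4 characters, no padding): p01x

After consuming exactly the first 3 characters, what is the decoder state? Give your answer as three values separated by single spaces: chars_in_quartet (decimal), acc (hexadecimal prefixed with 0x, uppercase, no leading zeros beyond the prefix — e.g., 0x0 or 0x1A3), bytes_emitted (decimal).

Answer: 3 0x29D35 0

Derivation:
After char 0 ('p'=41): chars_in_quartet=1 acc=0x29 bytes_emitted=0
After char 1 ('0'=52): chars_in_quartet=2 acc=0xA74 bytes_emitted=0
After char 2 ('1'=53): chars_in_quartet=3 acc=0x29D35 bytes_emitted=0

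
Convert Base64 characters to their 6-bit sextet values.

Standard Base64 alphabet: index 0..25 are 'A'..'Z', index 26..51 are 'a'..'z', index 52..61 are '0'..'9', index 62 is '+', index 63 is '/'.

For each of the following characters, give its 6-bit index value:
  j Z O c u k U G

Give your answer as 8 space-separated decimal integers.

Answer: 35 25 14 28 46 36 20 6

Derivation:
'j': a..z range, 26 + ord('j') − ord('a') = 35
'Z': A..Z range, ord('Z') − ord('A') = 25
'O': A..Z range, ord('O') − ord('A') = 14
'c': a..z range, 26 + ord('c') − ord('a') = 28
'u': a..z range, 26 + ord('u') − ord('a') = 46
'k': a..z range, 26 + ord('k') − ord('a') = 36
'U': A..Z range, ord('U') − ord('A') = 20
'G': A..Z range, ord('G') − ord('A') = 6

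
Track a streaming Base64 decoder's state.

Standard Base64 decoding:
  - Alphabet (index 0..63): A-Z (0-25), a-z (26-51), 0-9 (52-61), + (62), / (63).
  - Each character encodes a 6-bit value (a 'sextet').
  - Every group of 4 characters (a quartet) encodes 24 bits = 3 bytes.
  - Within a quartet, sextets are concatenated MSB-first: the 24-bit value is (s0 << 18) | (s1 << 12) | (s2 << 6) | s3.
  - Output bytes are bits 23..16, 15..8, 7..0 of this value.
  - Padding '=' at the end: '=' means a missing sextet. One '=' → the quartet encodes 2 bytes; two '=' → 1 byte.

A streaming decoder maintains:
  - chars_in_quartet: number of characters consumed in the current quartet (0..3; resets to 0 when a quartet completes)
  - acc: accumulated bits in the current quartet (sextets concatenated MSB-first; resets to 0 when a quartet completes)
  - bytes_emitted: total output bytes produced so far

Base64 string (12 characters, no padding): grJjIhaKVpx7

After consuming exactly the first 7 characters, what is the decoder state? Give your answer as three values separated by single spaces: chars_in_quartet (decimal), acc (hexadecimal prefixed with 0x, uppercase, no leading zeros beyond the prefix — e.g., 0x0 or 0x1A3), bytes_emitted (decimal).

Answer: 3 0x885A 3

Derivation:
After char 0 ('g'=32): chars_in_quartet=1 acc=0x20 bytes_emitted=0
After char 1 ('r'=43): chars_in_quartet=2 acc=0x82B bytes_emitted=0
After char 2 ('J'=9): chars_in_quartet=3 acc=0x20AC9 bytes_emitted=0
After char 3 ('j'=35): chars_in_quartet=4 acc=0x82B263 -> emit 82 B2 63, reset; bytes_emitted=3
After char 4 ('I'=8): chars_in_quartet=1 acc=0x8 bytes_emitted=3
After char 5 ('h'=33): chars_in_quartet=2 acc=0x221 bytes_emitted=3
After char 6 ('a'=26): chars_in_quartet=3 acc=0x885A bytes_emitted=3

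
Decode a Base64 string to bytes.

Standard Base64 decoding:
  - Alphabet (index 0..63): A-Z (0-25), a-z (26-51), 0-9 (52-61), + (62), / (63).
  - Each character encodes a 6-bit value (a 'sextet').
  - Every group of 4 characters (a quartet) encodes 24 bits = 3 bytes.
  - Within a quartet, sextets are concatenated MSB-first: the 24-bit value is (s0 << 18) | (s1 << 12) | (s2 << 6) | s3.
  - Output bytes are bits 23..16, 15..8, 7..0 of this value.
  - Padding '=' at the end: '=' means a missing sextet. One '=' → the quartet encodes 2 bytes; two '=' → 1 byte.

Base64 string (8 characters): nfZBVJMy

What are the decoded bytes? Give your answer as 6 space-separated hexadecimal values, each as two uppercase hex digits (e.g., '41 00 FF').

Answer: 9D F6 41 54 93 32

Derivation:
After char 0 ('n'=39): chars_in_quartet=1 acc=0x27 bytes_emitted=0
After char 1 ('f'=31): chars_in_quartet=2 acc=0x9DF bytes_emitted=0
After char 2 ('Z'=25): chars_in_quartet=3 acc=0x277D9 bytes_emitted=0
After char 3 ('B'=1): chars_in_quartet=4 acc=0x9DF641 -> emit 9D F6 41, reset; bytes_emitted=3
After char 4 ('V'=21): chars_in_quartet=1 acc=0x15 bytes_emitted=3
After char 5 ('J'=9): chars_in_quartet=2 acc=0x549 bytes_emitted=3
After char 6 ('M'=12): chars_in_quartet=3 acc=0x1524C bytes_emitted=3
After char 7 ('y'=50): chars_in_quartet=4 acc=0x549332 -> emit 54 93 32, reset; bytes_emitted=6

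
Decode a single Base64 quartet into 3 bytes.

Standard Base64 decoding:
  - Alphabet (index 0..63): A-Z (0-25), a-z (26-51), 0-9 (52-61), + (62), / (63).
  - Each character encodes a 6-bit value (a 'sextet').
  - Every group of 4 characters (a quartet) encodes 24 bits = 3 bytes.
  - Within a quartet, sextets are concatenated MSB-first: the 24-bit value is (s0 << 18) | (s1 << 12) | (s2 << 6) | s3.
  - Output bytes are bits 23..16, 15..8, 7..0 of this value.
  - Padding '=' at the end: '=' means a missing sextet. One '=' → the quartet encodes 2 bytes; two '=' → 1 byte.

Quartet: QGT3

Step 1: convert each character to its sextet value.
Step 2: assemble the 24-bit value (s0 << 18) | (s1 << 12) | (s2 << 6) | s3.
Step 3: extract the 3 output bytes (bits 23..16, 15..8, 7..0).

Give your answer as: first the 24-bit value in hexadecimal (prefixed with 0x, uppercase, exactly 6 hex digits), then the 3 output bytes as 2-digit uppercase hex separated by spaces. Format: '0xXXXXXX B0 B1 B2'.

Answer: 0x4064F7 40 64 F7

Derivation:
Sextets: Q=16, G=6, T=19, 3=55
24-bit: (16<<18) | (6<<12) | (19<<6) | 55
      = 0x400000 | 0x006000 | 0x0004C0 | 0x000037
      = 0x4064F7
Bytes: (v>>16)&0xFF=40, (v>>8)&0xFF=64, v&0xFF=F7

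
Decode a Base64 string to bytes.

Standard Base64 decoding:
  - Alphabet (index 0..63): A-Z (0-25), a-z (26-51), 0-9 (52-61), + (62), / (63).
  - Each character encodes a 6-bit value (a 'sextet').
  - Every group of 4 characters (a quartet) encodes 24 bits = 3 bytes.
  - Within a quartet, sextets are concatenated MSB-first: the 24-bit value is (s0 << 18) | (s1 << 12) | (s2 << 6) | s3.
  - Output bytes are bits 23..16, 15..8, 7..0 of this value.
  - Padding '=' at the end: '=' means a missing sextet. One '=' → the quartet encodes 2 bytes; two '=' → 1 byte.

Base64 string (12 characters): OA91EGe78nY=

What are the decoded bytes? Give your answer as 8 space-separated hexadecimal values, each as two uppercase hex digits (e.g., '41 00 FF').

After char 0 ('O'=14): chars_in_quartet=1 acc=0xE bytes_emitted=0
After char 1 ('A'=0): chars_in_quartet=2 acc=0x380 bytes_emitted=0
After char 2 ('9'=61): chars_in_quartet=3 acc=0xE03D bytes_emitted=0
After char 3 ('1'=53): chars_in_quartet=4 acc=0x380F75 -> emit 38 0F 75, reset; bytes_emitted=3
After char 4 ('E'=4): chars_in_quartet=1 acc=0x4 bytes_emitted=3
After char 5 ('G'=6): chars_in_quartet=2 acc=0x106 bytes_emitted=3
After char 6 ('e'=30): chars_in_quartet=3 acc=0x419E bytes_emitted=3
After char 7 ('7'=59): chars_in_quartet=4 acc=0x1067BB -> emit 10 67 BB, reset; bytes_emitted=6
After char 8 ('8'=60): chars_in_quartet=1 acc=0x3C bytes_emitted=6
After char 9 ('n'=39): chars_in_quartet=2 acc=0xF27 bytes_emitted=6
After char 10 ('Y'=24): chars_in_quartet=3 acc=0x3C9D8 bytes_emitted=6
Padding '=': partial quartet acc=0x3C9D8 -> emit F2 76; bytes_emitted=8

Answer: 38 0F 75 10 67 BB F2 76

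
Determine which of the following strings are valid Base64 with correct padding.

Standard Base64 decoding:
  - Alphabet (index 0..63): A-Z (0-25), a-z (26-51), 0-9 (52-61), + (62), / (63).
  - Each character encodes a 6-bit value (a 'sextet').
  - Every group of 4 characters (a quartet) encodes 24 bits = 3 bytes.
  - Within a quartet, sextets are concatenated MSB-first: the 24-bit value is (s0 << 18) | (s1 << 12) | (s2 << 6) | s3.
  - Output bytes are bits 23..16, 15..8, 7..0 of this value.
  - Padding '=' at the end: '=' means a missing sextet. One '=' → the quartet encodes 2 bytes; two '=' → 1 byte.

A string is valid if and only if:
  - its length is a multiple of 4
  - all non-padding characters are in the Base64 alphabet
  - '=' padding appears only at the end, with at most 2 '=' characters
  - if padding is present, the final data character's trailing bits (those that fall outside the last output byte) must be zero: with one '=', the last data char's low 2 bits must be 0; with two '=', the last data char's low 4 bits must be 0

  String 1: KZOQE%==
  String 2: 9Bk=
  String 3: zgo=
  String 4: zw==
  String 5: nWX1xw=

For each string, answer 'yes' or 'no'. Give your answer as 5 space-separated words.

Answer: no yes yes yes no

Derivation:
String 1: 'KZOQE%==' → invalid (bad char(s): ['%'])
String 2: '9Bk=' → valid
String 3: 'zgo=' → valid
String 4: 'zw==' → valid
String 5: 'nWX1xw=' → invalid (len=7 not mult of 4)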